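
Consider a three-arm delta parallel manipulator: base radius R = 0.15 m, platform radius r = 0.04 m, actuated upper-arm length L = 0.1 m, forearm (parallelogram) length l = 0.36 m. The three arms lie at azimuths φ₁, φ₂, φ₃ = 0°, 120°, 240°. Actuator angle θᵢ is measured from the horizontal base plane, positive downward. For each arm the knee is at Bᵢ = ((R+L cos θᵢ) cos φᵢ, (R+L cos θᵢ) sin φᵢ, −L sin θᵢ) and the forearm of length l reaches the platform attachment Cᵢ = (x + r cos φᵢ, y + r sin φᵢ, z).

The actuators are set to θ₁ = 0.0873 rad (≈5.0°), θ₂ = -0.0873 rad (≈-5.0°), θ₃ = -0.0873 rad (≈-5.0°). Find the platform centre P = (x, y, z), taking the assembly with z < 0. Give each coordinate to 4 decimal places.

(-0.0160, 0.0000, -0.2892)

centre 1 = (0.2096·cos0.0°, 0.2096·sin0.0°, -0.0087) = (0.2096, 0.0000, -0.0087)
centre 2 = (0.2096·cos120.0°, 0.2096·sin120.0°, 0.0087) = (-0.1048, 0.1815, 0.0087)
centre 3 = (0.2096·cos240.0°, 0.2096·sin240.0°, 0.0087) = (-0.1048, -0.1815, 0.0087)
|centre ₂|²−|centre ₁|² = 0.0000;  |centre ₃|²−|centre ₁|² = 0.0000
linear system: -0.6289x+0.3631y = 0.0000−0.0349z; -0.6289x+-0.3631y = 0.0000−0.0349z
Cramer: x(z) = 0.0000+0.0555z;  y(z) = 0.0000-0.0000z
quadratic in z: (1.0031)z²+(-0.0058)z+(-0.0856)=0, √Δ=0.5860 → z ∈ {-0.2892, 0.2950}; z = -0.2892 (taking z<0)
x = -0.0160, y = 0.0000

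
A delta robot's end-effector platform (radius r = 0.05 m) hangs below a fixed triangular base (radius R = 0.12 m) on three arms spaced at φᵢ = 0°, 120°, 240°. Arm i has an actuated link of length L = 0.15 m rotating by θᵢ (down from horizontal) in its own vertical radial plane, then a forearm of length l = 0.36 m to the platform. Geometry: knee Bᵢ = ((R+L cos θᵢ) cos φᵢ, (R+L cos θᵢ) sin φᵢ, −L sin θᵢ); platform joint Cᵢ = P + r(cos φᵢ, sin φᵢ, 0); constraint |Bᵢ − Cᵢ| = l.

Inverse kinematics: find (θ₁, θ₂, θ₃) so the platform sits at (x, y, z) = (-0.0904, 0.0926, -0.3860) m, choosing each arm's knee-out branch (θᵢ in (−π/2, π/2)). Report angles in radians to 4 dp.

arm 1 (φ=0.0°): x'=-0.0904, y'=0.0926
  A cos θ + B sin θ = C:  0.1604·cos θ + -0.3860·sin θ = -0.2540
  √(A²+B²)=0.4180;  θ1 = -1.1770+2.2239 ≈ 1.0469
arm 2 (φ=120.0°): x'=0.1254, y'=0.0320
  e−x'=-0.0554;  (l²−L²−(e−x')²−y'²−z²)/2L = -0.1533
  γ=atan2(-0.3860,-0.0554)=-1.7133;  ψ=arccos(-0.3931)=1.9748;  θ2=γ+ψ≈0.2615
rotate P by −φ3: (-0.0350, -0.1246, -0.3860)
  e−x'=0.1050;  (l²−L²−(e−x')²−y'²−z²)/2L = -0.2281
  √(A²+B²)=0.4000;  θ3 = -1.3052+2.1777 ≈ 0.8725

θ₁ = 1.0469, θ₂ = 0.2615, θ₃ = 0.8725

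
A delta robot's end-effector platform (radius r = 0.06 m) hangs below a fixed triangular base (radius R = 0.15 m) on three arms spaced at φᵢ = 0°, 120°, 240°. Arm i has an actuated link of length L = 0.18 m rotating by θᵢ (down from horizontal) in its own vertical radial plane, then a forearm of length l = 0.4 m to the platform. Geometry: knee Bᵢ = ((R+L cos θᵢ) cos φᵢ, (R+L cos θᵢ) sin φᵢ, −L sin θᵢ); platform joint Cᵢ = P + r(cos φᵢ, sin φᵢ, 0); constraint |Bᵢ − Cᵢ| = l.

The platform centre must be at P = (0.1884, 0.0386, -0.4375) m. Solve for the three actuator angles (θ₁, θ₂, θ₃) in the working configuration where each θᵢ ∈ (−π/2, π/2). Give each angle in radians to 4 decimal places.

θ₁ = 0.2618, θ₂ = 1.1347, θ₃ = 1.3091

arm 1 (φ=0.0°): x'=0.1884, y'=0.0386
  A=-0.0984, B=-0.4375, C=(l²−L²−A²−y'²−z²)/(2L)=-0.2083
  θ1 = atan2(B,A) + arccos(C/0.4484) = 0.2618
arm 2 (φ=120.0°): x'=-0.0608, y'=-0.1825
  e−x'=0.1508;  (l²−L²−(e−x')²−y'²−z²)/2L = -0.3329
  γ=atan2(-0.4375,0.1508)=-1.2389;  ψ=arccos(-0.7193)=2.3736;  θ2=γ+ψ≈1.1347
arm 3 (φ=240.0°): x'=-0.1276, y'=0.1439
  e−x'=0.2176;  (l²−L²−(e−x')²−y'²−z²)/2L = -0.3663
  √(A²+B²)=0.4886;  θ3 = -1.1092+2.4183 ≈ 1.3091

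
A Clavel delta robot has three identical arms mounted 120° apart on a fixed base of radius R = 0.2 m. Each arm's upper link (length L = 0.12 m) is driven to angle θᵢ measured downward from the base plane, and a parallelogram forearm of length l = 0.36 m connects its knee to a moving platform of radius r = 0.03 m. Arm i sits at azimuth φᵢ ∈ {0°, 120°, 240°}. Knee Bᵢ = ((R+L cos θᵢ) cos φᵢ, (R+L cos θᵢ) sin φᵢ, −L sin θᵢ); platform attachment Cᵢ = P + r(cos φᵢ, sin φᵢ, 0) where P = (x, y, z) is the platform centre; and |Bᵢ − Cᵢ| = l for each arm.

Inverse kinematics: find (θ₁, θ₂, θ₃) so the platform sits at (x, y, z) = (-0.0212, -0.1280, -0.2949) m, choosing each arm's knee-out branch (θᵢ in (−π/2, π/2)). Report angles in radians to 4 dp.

arm 1 (φ=0.0°): x'=-0.0212, y'=-0.1280
  e−x'=0.1912;  (l²−L²−(e−x')²−y'²−z²)/2L = -0.1029
  θ1 = atan2(B,A) + arccos(C/0.3515) = 0.8725
rotate P by −φ2: (-0.1003, 0.0824, -0.2949)
  A=0.2703, B=-0.2949, C=(l²−L²−A²−y'²−z²)/(2L)=-0.2149
  γ=atan2(-0.2949,0.2703)=-0.8290;  ψ=arccos(-0.5373)=2.1381;  θ2=γ+ψ≈1.3091
rotate P by −φ3: (0.1215, 0.0456, -0.2949)
  A=0.0485, B=-0.2949, C=(l²−L²−A²−y'²−z²)/(2L)=0.0991
  γ=atan2(-0.2949,0.0485)=-1.4076;  ψ=arccos(0.3317)=1.2327;  θ3=γ+ψ≈-0.1750

θ₁ = 0.8725, θ₂ = 1.3091, θ₃ = -0.1750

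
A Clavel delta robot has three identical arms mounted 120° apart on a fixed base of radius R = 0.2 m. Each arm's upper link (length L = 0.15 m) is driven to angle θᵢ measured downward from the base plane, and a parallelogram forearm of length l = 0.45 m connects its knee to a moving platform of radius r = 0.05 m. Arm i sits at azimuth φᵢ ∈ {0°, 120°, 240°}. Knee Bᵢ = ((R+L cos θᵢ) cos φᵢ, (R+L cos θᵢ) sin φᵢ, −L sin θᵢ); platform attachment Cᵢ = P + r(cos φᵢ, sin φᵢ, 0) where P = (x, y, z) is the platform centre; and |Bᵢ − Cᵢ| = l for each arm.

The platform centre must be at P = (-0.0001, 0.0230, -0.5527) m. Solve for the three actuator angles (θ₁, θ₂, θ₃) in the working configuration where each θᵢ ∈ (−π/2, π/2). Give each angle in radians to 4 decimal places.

φ1=0.0° → target in arm frame (-0.0001, 0.0230)
  A cos θ + B sin θ = C:  0.1501·cos θ + -0.5527·sin θ = -0.4951
  θ1 = atan2(B,A) + arccos(C/0.5727) = 1.3094
arm 2 (φ=120.0°): x'=0.0200, y'=-0.0114
  A cos θ + B sin θ = C:  0.1300·cos θ + -0.5527·sin θ = -0.4751
  √(A²+B²)=0.5678;  θ2 = -1.3397+2.5620 ≈ 1.2222
φ3=240.0° → target in arm frame (-0.0199, -0.0116)
  e−x'=0.1699;  (l²−L²−(e−x')²−y'²−z²)/2L = -0.5149
  θ3 = atan2(B,A) + arccos(C/0.5782) = 1.3966

θ₁ = 1.3094, θ₂ = 1.2222, θ₃ = 1.3966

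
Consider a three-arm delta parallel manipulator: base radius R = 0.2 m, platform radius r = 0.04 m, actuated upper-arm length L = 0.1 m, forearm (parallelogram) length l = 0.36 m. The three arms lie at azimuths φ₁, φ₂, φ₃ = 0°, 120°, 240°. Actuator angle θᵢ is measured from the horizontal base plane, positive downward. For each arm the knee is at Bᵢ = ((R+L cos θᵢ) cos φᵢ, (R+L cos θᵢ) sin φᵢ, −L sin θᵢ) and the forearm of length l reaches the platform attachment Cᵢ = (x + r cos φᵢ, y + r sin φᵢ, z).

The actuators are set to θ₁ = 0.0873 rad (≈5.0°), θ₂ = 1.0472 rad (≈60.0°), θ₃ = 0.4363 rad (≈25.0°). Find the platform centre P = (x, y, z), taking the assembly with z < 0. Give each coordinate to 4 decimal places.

(0.0601, -0.0531, -0.3037)

φ1=0.0°: virtual centre (0.2596, 0.0000, -0.0087), radius l
arm 2 at φ=120.0°: ρ2 = 0.2100;  O2 = (-0.1050, 0.1819, -0.0866)
φ3=240.0°: virtual centre (-0.1253, -0.2171, -0.0423), radius l
subtract pairs → two planes through P
linear system: -0.7292x+0.3637y = -0.0159−-0.1558z; -0.7699x+-0.4341y = -0.0029−-0.0671z
Cramer: x(z) = 0.0133-0.1542z;  y(z) = -0.0170+0.1190z
into |P−O₁|² = l²: 1.0380z² + 0.0894z + -0.0686 = 0;  Δ = 0.2927;  z = -0.3037 or 0.2175 → z<0 root = -0.3037
x = 0.0601, y = -0.0531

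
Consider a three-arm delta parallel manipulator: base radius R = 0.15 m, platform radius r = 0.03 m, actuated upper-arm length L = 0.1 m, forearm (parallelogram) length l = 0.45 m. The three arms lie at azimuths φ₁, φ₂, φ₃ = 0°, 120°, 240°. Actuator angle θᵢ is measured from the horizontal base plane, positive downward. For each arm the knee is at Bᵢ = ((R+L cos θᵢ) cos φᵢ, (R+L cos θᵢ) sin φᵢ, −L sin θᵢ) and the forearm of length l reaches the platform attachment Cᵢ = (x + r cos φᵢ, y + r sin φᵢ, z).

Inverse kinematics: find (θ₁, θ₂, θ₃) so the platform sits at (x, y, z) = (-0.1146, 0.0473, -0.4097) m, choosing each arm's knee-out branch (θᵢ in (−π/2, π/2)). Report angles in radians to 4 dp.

rotate P by −φ1: (-0.1146, 0.0473, -0.4097)
  A=0.2346, B=-0.4097, C=(l²−L²−A²−y'²−z²)/(2L)=-0.1631
  √(A²+B²)=0.4721;  θ1 = -1.0508+1.9236 ≈ 0.8729
rotate P by −φ2: (0.0983, 0.0756, -0.4097)
  e−x'=0.0217;  (l²−L²−(e−x')²−y'²−z²)/2L = 0.0923
  √(A²+B²)=0.4103;  θ2 = -1.5178+1.3439 ≈ -0.1739
arm 3 (φ=240.0°): x'=0.0163, y'=-0.1229
  e−x'=0.1037;  (l²−L²−(e−x')²−y'²−z²)/2L = -0.0060
  θ3 = atan2(B,A) + arccos(C/0.4226) = 0.2621

θ₁ = 0.8729, θ₂ = -0.1739, θ₃ = 0.2621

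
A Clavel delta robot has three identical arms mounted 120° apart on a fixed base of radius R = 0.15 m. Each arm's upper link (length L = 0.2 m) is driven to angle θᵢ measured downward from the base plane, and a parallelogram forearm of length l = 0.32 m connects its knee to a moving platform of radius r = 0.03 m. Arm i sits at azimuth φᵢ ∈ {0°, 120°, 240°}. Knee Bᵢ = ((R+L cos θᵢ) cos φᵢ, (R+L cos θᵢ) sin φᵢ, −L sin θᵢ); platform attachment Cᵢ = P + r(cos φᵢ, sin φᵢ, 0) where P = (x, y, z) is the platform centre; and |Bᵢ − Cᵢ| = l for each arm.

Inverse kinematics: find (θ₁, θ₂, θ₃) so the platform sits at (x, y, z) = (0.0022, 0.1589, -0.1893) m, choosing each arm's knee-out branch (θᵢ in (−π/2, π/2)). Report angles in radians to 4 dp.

arm 1 (φ=0.0°): x'=0.0022, y'=0.1589
  A cos θ + B sin θ = C:  0.1178·cos θ + -0.1893·sin θ = -0.0314
  √(A²+B²)=0.2230;  θ1 = -1.0141+1.7121 ≈ 0.6980
arm 2 (φ=120.0°): x'=0.1365, y'=-0.0814
  A=-0.0165, B=-0.1893, C=(l²−L²−A²−y'²−z²)/(2L)=0.0492
  θ2 = atan2(B,A) + arccos(C/0.1900) = -0.3488
rotate P by −φ3: (-0.1387, -0.0775, -0.1893)
  e−x'=0.2587;  (l²−L²−(e−x')²−y'²−z²)/2L = -0.1159
  θ3 = atan2(B,A) + arccos(C/0.3206) = 1.3092

θ₁ = 0.6980, θ₂ = -0.3488, θ₃ = 1.3092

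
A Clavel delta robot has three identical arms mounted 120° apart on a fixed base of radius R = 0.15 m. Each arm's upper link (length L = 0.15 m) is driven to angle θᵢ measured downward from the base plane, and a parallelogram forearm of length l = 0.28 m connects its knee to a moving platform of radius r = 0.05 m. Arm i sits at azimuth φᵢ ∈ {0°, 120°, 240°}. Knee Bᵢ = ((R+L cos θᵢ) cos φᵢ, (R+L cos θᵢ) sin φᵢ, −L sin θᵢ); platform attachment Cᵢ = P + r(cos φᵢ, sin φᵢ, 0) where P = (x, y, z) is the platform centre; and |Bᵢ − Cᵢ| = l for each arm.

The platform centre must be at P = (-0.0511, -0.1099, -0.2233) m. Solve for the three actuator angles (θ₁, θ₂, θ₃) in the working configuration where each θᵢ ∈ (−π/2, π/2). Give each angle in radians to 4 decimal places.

rotate P by −φ1: (-0.0511, -0.1099, -0.2233)
  e−x'=0.1511;  (l²−L²−(e−x')²−y'²−z²)/2L = -0.0962
  √(A²+B²)=0.2696;  θ1 = -0.9759+1.9358 ≈ 0.9599
φ2=120.0° → target in arm frame (-0.0696, 0.0992)
  A cos θ + B sin θ = C:  0.1696·cos θ + -0.2233·sin θ = -0.1086
  γ=atan2(-0.2233,0.1696)=-0.9212;  ψ=arccos(-0.3872)=1.9684;  θ2=γ+ψ≈1.0473
φ3=240.0° → target in arm frame (0.1207, 0.0107)
  A=-0.0207, B=-0.2233, C=(l²−L²−A²−y'²−z²)/(2L)=0.0183
  γ=atan2(-0.2233,-0.0207)=-1.6633;  ψ=arccos(0.0816)=1.4891;  θ3=γ+ψ≈-0.1743

θ₁ = 0.9599, θ₂ = 1.0473, θ₃ = -0.1743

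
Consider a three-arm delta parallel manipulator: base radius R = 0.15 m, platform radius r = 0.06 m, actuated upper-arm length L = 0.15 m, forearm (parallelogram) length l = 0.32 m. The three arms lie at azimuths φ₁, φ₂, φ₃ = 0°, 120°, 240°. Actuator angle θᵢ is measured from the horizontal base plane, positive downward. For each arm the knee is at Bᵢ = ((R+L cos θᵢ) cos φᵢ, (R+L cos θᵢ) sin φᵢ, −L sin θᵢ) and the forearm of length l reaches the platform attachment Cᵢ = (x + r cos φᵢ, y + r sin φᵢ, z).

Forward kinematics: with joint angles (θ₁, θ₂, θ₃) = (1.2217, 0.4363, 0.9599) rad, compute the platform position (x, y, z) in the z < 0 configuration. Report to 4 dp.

(-0.0865, 0.0674, -0.3554)

φ1=0.0°: virtual centre (0.1413, 0.0000, -0.1410), radius l
centre 2 = (0.2259·cos120.0°, 0.2259·sin120.0°, -0.0634) = (-0.1130, 0.1957, -0.0634)
φ3=240.0°: virtual centre (-0.0880, -0.1525, -0.1229), radius l
subtract pairs → two planes through P
[-0.5086 0.3914 0.1551]·P = 0.0152;  [-0.4587 -0.3049 0.0362]·P = 0.0063
Cramer: x(z) = -0.0212+0.1837z;  y(z) = 0.0114-0.1577z
into |P−centre ₁|² = l²: 1.0586z² + 0.2186z + -0.0560 = 0;  Δ = 0.2849;  z = -0.3554 or 0.1488 → z<0 root = -0.3554
x = -0.0865, y = 0.0674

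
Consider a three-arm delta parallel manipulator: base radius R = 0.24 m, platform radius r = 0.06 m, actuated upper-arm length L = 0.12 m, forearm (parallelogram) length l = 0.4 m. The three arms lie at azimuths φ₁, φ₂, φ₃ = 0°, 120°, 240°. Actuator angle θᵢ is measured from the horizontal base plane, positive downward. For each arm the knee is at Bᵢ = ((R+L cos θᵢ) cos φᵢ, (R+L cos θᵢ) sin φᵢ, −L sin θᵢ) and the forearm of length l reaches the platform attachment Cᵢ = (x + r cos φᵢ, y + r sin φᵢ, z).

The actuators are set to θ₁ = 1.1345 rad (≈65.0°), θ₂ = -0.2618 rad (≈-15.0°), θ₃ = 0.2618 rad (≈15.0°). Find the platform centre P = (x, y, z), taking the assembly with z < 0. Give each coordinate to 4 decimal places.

(-0.1177, 0.0366, -0.3018)

arm 1 at φ=0.0°: e+L cos θ1 = 0.2307;  centre 1 = (0.2307, 0.0000, -0.1088)
φ2=120.0°: virtual centre (-0.1480, 0.2563, 0.0311), radius l
arm 3 at φ=240.0°: e+L cos θ3 = 0.2959;  centre 3 = (-0.1480, -0.2563, -0.0311)
subtract pairs → two planes through P
linear system: -0.7573x+0.5125y = 0.0235−0.2796z; -0.7573x+-0.5125y = 0.0235−0.1554z
det = 0.7763;  x = -0.0310+0.2872z,  y = 0.0000+-0.1212z
quadratic in z: (1.0972)z²+(0.0672)z+(-0.0797)=0, √Δ=0.5952 → z ∈ {-0.3018, 0.2406}; z = -0.3018 (taking z<0)
x = -0.1177, y = 0.0366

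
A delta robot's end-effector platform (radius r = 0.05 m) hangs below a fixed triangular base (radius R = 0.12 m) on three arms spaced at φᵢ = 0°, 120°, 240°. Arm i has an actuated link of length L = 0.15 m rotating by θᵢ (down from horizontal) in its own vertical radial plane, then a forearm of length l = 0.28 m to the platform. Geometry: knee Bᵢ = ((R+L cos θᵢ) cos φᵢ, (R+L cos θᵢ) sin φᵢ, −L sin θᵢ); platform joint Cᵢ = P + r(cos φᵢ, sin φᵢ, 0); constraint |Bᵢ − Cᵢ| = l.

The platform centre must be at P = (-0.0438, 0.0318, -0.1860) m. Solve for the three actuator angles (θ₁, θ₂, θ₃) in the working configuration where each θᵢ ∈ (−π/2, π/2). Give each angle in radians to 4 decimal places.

rotate P by −φ1: (-0.0438, 0.0318, -0.1860)
  e−x'=0.1138;  (l²−L²−(e−x')²−y'²−z²)/2L = 0.0245
  γ=atan2(-0.1860,0.1138)=-1.0217;  ψ=arccos(0.1122)=1.4583;  θ1=γ+ψ≈0.4366
arm 2 (φ=120.0°): x'=0.0494, y'=0.0220
  e−x'=0.0206;  (l²−L²−(e−x')²−y'²−z²)/2L = 0.0680
  θ2 = atan2(B,A) + arccos(C/0.1871) = -0.2617
rotate P by −φ3: (-0.0056, -0.0538, -0.1860)
  e−x'=0.0756;  (l²−L²−(e−x')²−y'²−z²)/2L = 0.0423
  √(A²+B²)=0.2008;  θ3 = -1.1846+1.3586 ≈ 0.1741

θ₁ = 0.4366, θ₂ = -0.2617, θ₃ = 0.1741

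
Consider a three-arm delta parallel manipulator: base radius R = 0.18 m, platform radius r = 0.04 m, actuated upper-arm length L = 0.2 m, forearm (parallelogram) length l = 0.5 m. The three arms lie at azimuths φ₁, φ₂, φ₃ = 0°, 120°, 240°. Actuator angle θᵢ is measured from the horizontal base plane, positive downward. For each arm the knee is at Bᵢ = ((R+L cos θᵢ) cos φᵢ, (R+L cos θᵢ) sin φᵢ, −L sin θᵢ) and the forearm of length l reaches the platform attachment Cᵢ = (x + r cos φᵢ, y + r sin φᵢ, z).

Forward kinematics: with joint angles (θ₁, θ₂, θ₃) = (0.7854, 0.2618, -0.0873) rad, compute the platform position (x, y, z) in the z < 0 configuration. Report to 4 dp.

(-0.1322, -0.0504, -0.4177)

arm 1 at φ=0.0°: ρ1 = 0.2814;  S1 = (0.2814, 0.0000, -0.1414)
arm 2 at φ=120.0°: ρ2 = 0.3332;  S2 = (-0.1666, 0.2885, -0.0518)
arm 3 at φ=240.0°: ρ3 = 0.3392;  S3 = (-0.1696, -0.2938, 0.0174)
eliminate P² terms by subtracting sphere 1 from 2 and 3
plane₁₂: -0.8960x+0.5771y+0.1793z = 0.0145
det = 1.0471;  x = -0.0171+0.2757z,  y = -0.0014+0.1174z
sphere 1 gives Az²+Bz+C=0 with A=1.0898, B=0.1179, C=-0.1409;  B²−4AC=0.6282;  roots -0.4177, 0.3095;  negative root z = -0.4177
x = -0.1322, y = -0.0504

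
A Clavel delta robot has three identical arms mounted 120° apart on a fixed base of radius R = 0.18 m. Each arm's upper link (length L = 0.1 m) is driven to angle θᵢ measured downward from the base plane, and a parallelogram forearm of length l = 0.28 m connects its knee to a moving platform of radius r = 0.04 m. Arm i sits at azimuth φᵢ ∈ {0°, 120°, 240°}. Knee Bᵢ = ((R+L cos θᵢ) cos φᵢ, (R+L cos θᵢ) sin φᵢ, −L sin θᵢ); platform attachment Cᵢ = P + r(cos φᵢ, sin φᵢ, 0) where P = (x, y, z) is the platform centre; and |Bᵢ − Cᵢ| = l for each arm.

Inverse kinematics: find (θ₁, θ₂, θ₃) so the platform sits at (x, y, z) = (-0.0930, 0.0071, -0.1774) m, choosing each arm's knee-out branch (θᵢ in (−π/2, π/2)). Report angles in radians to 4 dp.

θ₁ = 1.2219, θ₂ = -0.1747, θ₃ = 0.0000

arm 1 (φ=0.0°): x'=-0.0930, y'=0.0071
  e−x'=0.2330;  (l²−L²−(e−x')²−y'²−z²)/2L = -0.0871
  θ1 = atan2(B,A) + arccos(C/0.2928) = 1.2219
rotate P by −φ2: (0.0526, 0.0770, -0.1774)
  A=0.0874, B=-0.1774, C=(l²−L²−A²−y'²−z²)/(2L)=0.1169
  θ2 = atan2(B,A) + arccos(C/0.1977) = -0.1747
rotate P by −φ3: (0.0404, -0.0841, -0.1774)
  A=0.0996, B=-0.1774, C=(l²−L²−A²−y'²−z²)/(2L)=0.0996
  θ3 = atan2(B,A) + arccos(C/0.2035) = 0.0000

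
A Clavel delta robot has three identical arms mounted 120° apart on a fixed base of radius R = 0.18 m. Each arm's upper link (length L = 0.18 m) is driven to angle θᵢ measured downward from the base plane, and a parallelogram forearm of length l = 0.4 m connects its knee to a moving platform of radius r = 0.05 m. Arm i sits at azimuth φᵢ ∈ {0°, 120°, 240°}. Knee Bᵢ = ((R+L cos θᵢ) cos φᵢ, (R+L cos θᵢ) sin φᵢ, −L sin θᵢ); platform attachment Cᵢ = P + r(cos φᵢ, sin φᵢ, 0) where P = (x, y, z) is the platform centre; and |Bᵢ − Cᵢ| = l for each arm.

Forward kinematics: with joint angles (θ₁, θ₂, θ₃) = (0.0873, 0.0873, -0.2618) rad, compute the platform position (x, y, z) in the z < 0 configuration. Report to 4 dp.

(-0.0160, -0.0277, -0.2468)

O1 = (0.3093·cos0.0°, 0.3093·sin0.0°, -0.0157) = (0.3093, 0.0000, -0.0157)
arm 2 at φ=120.0°: ρ2 = 0.3093;  O2 = (-0.1547, 0.2679, -0.0157)
O3 = (0.3039·cos240.0°, 0.3039·sin240.0°, 0.0466) = (-0.1519, -0.2632, 0.0466)
|O₂|²−|O₁|² = 0.0000;  |O₃|²−|O₁|² = -0.0014
linear system: -0.9279x+0.5357y = 0.0000−0.0000z; -0.9225x+-0.5263y = -0.0014−0.1246z
det = 0.9826;  x = 0.0008+0.0679z,  y = 0.0013+0.1176z
sphere 1 gives Az²+Bz+C=0 with A=1.0184, B=-0.0102, C=-0.0646;  B²−4AC=0.2631;  roots -0.2468, 0.2568;  negative root z = -0.2468
x = -0.0160, y = -0.0277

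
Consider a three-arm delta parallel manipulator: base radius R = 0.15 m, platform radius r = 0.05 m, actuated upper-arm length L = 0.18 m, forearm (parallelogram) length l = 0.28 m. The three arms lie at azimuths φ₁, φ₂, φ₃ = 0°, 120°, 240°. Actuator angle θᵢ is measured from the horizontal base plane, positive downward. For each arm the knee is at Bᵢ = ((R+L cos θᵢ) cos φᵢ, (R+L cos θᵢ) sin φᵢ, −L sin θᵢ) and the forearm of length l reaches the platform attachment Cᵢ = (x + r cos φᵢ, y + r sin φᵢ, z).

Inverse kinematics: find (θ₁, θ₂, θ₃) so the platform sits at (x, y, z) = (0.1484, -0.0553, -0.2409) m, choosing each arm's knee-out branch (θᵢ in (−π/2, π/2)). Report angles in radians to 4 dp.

θ₁ = 0.0001, θ₂ = 1.3964, θ₃ = 1.0473

arm 1 (φ=0.0°): x'=0.1484, y'=-0.0553
  A cos θ + B sin θ = C:  -0.0484·cos θ + -0.2409·sin θ = -0.0484
  √(A²+B²)=0.2457;  θ1 = -1.7691+1.7692 ≈ 0.0001
rotate P by −φ2: (-0.1221, -0.1009, -0.2409)
  A=0.2221, B=-0.2409, C=(l²−L²−A²−y'²−z²)/(2L)=-0.1987
  √(A²+B²)=0.3277;  θ2 = -0.8260+2.2224 ≈ 1.3964
arm 3 (φ=240.0°): x'=-0.0263, y'=0.1562
  A=0.1263, B=-0.2409, C=(l²−L²−A²−y'²−z²)/(2L)=-0.1455
  √(A²+B²)=0.2720;  θ3 = -1.0879+2.1351 ≈ 1.0473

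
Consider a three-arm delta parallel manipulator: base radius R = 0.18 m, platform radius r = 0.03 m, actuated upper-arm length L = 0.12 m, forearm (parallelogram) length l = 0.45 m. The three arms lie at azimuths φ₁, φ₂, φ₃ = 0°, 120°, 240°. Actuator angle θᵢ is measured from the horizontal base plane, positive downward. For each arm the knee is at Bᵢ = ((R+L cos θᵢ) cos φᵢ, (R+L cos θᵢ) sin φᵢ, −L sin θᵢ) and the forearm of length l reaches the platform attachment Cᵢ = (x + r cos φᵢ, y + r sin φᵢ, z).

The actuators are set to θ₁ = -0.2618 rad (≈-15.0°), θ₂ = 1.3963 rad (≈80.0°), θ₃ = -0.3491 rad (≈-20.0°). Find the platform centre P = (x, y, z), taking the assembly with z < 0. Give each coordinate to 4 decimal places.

arm 1 at φ=0.0°: (R−r)+L cos θ1 = 0.2659;  O1 = (0.2659, 0.0000, 0.0311)
φ2=120.0°: virtual centre (-0.0854, 0.1479, -0.1182), radius l
arm 3 at φ=240.0°: (R−r)+L cos θ3 = 0.2628;  O3 = (-0.1314, -0.2276, 0.0410)
eliminate P² terms by subtracting sphere 1 from 2 and 3
[-0.7027 0.2959 -0.2985]·P = -0.0285;  [-0.7946 -0.4551 0.0200]·P = -0.0009
det = 0.5549;  x = 0.0239+-0.2341z,  y = -0.0396+0.4527z
into |P−O₁|² = l²: 1.2598z² + 0.0153z + -0.1414 = 0;  Δ = 0.7127;  z = -0.3412 or 0.3290 → z<0 root = -0.3412
x = 0.1038, y = -0.1941

(0.1038, -0.1941, -0.3412)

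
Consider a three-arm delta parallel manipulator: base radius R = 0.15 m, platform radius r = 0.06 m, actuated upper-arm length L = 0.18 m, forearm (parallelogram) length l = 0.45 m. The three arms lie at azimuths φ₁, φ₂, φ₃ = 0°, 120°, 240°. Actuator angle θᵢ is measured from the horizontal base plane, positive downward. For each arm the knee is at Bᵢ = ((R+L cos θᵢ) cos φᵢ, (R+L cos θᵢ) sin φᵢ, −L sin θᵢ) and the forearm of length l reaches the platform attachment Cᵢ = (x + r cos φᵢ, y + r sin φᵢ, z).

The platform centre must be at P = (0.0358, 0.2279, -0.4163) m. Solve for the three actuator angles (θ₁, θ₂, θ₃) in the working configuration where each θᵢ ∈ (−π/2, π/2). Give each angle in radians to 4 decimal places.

arm 1 (φ=0.0°): x'=0.0358, y'=0.2279
  e−x'=0.0542;  (l²−L²−(e−x')²−y'²−z²)/2L = -0.1613
  γ=atan2(-0.4163,0.0542)=-1.4413;  ψ=arccos(-0.3843)=1.9653;  θ1=γ+ψ≈0.5239
φ2=120.0° → target in arm frame (0.1795, -0.1450)
  A cos θ + B sin θ = C:  -0.0895·cos θ + -0.4163·sin θ = -0.0895
  γ=atan2(-0.4163,-0.0895)=-1.7825;  ψ=arccos(-0.2102)=1.7826;  θ2=γ+ψ≈0.0001
rotate P by −φ3: (-0.2153, -0.0829, -0.4163)
  e−x'=0.3053;  (l²−L²−(e−x')²−y'²−z²)/2L = -0.2869
  γ=atan2(-0.4163,0.3053)=-0.9381;  ψ=arccos(-0.5557)=2.1600;  θ3=γ+ψ≈1.2219

θ₁ = 0.5239, θ₂ = 0.0001, θ₃ = 1.2219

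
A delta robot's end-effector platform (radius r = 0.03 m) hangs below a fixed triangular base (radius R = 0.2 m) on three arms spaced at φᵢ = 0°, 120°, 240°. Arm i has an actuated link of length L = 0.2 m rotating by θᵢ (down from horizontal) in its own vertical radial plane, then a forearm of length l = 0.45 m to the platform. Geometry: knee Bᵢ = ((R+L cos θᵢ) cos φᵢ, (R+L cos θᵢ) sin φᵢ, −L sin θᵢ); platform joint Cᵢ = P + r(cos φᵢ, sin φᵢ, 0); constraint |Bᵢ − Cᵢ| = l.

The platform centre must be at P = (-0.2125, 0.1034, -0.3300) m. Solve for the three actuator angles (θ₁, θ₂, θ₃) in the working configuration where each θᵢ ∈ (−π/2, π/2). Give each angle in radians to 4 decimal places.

θ₁ = 1.3961, θ₂ = -0.3489, θ₃ = 0.6108

arm 1 (φ=0.0°): x'=-0.2125, y'=0.1034
  e−x'=0.3825;  (l²−L²−(e−x')²−y'²−z²)/2L = -0.2585
  θ1 = atan2(B,A) + arccos(C/0.5052) = 1.3961
φ2=120.0° → target in arm frame (0.1958, 0.1323)
  e−x'=-0.0258;  (l²−L²−(e−x')²−y'²−z²)/2L = 0.0886
  θ2 = atan2(B,A) + arccos(C/0.3310) = -0.3489
rotate P by −φ3: (0.0167, -0.2357, -0.3300)
  A=0.1533, B=-0.3300, C=(l²−L²−A²−y'²−z²)/(2L)=-0.0637
  √(A²+B²)=0.3639;  θ3 = -1.1359+1.7467 ≈ 0.6108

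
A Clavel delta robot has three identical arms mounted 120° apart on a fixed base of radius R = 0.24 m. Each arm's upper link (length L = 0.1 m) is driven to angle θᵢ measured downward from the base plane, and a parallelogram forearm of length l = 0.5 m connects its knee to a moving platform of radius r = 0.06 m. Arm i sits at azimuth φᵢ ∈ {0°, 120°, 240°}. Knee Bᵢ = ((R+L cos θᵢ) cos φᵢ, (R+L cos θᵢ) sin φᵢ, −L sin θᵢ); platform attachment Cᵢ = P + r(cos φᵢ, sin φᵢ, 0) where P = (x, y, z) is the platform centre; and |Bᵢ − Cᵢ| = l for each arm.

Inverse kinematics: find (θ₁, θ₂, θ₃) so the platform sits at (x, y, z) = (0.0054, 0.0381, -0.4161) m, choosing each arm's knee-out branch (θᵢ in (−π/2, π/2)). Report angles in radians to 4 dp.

θ₁ = 0.0000, θ₂ = -0.1739, θ₃ = 0.2618

φ1=0.0° → target in arm frame (0.0054, 0.0381)
  A cos θ + B sin θ = C:  0.1746·cos θ + -0.4161·sin θ = 0.1746
  γ=atan2(-0.4161,0.1746)=-1.1735;  ψ=arccos(0.3870)=1.1735;  θ1=γ+ψ≈0.0000
φ2=120.0° → target in arm frame (0.0303, -0.0237)
  e−x'=0.1497;  (l²−L²−(e−x')²−y'²−z²)/2L = 0.2194
  √(A²+B²)=0.4422;  θ2 = -1.2254+1.0516 ≈ -0.1739
arm 3 (φ=240.0°): x'=-0.0357, y'=-0.0144
  e−x'=0.2157;  (l²−L²−(e−x')²−y'²−z²)/2L = 0.1006
  √(A²+B²)=0.4687;  θ3 = -1.0926+1.3544 ≈ 0.2618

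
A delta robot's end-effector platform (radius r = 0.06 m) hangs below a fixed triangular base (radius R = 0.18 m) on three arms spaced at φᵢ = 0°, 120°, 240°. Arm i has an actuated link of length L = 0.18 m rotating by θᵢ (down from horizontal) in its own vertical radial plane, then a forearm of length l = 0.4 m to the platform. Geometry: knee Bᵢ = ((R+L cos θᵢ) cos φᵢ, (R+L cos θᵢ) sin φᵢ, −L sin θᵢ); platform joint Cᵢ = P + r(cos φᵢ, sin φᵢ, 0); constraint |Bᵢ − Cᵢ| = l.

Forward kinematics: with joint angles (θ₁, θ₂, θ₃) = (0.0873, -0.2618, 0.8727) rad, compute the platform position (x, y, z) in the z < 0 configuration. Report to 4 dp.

φ1=0.0°: virtual centre (0.2993, 0.0000, -0.0157), radius l
S2 = (0.2939·cos120.0°, 0.2939·sin120.0°, 0.0466) = (-0.1469, 0.2545, 0.0466)
φ3=240.0°: virtual centre (-0.1178, -0.2041, -0.1379), radius l
|S₂|²−|S₁|² = -0.0013;  |S₃|²−|S₁|² = -0.0153
linear system: -0.8925x+0.5090y = -0.0013−0.1246z; -0.8343x+-0.4082y = -0.0153−-0.2444z
det = 0.7890;  x = 0.0105+-0.0932z,  y = 0.0159+-0.4082z
into |P−S₁|² = l²: 1.1753z² + 0.0723z + -0.0761 = 0;  Δ = 0.3630;  z = -0.2871 or 0.2256 → z<0 root = -0.2871
x = 0.0373, y = 0.1331

(0.0373, 0.1331, -0.2871)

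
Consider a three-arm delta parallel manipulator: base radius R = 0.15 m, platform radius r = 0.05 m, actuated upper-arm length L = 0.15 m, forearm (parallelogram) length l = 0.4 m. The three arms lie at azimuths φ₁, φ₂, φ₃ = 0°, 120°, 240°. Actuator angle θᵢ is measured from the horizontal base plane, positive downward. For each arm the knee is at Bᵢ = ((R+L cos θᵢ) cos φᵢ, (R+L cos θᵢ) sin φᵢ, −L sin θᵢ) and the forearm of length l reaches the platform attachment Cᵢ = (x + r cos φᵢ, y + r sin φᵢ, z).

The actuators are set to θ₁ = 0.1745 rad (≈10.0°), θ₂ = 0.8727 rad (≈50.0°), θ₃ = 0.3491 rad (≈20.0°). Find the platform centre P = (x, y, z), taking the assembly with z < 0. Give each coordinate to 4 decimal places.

φ1=0.0°: virtual centre (0.2477, 0.0000, -0.0260), radius l
φ2=120.0°: virtual centre (-0.0982, 0.1701, -0.1149), radius l
φ3=240.0°: virtual centre (-0.1205, -0.2087, -0.0513), radius l
eliminate P² terms by subtracting sphere 1 from 2 and 3
linear system: -0.6919x+0.3402y = -0.0103−-0.1777z; -0.7364x+-0.4173y = -0.0014−-0.0505z
det = 0.5393;  x = 0.0088+-0.1694z,  y = -0.0123+0.1779z
sphere 1 gives Az²+Bz+C=0 with A=1.0603, B=0.1287, C=-0.1021;  B²−4AC=0.4495;  roots -0.3768, 0.2555;  negative root z = -0.3768
x = 0.0726, y = -0.0793

(0.0726, -0.0793, -0.3768)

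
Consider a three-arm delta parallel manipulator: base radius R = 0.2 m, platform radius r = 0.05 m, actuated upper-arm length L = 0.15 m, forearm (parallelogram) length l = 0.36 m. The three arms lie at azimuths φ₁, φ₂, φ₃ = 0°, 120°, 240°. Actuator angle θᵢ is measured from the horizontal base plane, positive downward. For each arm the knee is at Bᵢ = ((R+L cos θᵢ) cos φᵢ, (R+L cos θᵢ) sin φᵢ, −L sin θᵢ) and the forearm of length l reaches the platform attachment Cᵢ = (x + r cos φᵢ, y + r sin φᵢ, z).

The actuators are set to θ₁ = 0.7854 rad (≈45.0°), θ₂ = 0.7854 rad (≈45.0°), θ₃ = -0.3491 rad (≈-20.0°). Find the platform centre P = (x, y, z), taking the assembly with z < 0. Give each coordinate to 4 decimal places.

(-0.0551, -0.0954, -0.2600)

centre 1 = (0.2561·cos0.0°, 0.2561·sin0.0°, -0.1061) = (0.2561, 0.0000, -0.1061)
φ2=120.0°: virtual centre (-0.1280, 0.2218, -0.1061), radius l
centre 3 = (0.2910·cos240.0°, 0.2910·sin240.0°, 0.0513) = (-0.1455, -0.2520, 0.0513)
eliminate P² terms by subtracting sphere 1 from 2 and 3
plane₁₂: -0.7682x+0.4435y+0.0000z = 0.0000
det = 0.7433;  x = -0.0062+0.1878z,  y = -0.0108+0.3253z
sphere 1 gives Az²+Bz+C=0 with A=1.1411, B=0.1066, C=-0.0494;  B²−4AC=0.2370;  roots -0.2600, 0.1666;  negative root z = -0.2600
x = -0.0551, y = -0.0954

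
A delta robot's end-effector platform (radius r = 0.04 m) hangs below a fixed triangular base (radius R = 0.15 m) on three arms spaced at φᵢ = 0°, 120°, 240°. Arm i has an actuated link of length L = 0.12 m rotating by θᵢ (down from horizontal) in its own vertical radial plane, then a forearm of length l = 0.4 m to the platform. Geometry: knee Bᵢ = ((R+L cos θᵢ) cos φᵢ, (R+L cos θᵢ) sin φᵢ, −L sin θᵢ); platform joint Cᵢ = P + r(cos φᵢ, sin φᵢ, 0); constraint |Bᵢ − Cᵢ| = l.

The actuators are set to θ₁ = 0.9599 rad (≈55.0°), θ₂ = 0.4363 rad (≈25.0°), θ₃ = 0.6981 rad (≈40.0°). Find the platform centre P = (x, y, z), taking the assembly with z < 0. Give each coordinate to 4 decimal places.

(-0.0617, 0.0338, -0.4161)

arm 1 at φ=0.0°: e+L cos θ1 = 0.1788;  O1 = (0.1788, 0.0000, -0.0983)
φ2=120.0°: virtual centre (-0.1094, 0.1895, -0.0507), radius l
φ3=240.0°: virtual centre (-0.1010, -0.1749, -0.0771), radius l
eliminate P² terms by subtracting sphere 1 from 2 and 3
linear system: -0.5764x+0.3789y = 0.0088−0.0952z; -0.5596x+-0.3497y = 0.0051−0.0423z
det = 0.4136;  x = -0.0121+0.1192z,  y = 0.0048+-0.0698z
sphere 1 gives Az²+Bz+C=0 with A=1.0191, B=0.1504, C=-0.1139;  B²−4AC=0.4868;  roots -0.4161, 0.2685;  negative root z = -0.4161
x = -0.0617, y = 0.0338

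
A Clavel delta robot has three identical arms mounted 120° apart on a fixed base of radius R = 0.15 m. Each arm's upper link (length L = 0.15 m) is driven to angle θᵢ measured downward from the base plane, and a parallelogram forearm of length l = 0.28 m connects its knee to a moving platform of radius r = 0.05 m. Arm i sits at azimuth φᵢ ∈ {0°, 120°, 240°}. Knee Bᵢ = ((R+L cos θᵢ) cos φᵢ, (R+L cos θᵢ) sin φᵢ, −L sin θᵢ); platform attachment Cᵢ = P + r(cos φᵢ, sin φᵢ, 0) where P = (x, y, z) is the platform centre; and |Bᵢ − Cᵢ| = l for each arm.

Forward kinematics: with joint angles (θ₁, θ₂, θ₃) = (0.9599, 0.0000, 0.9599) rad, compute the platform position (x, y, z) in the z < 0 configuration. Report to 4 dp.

arm 1 at φ=0.0°: e+L cos θ1 = 0.1860;  S1 = (0.1860, 0.0000, -0.1229)
S2 = (0.2500·cos120.0°, 0.2500·sin120.0°, 0.0000) = (-0.1250, 0.2165, 0.0000)
arm 3 at φ=240.0°: e+L cos θ3 = 0.1860;  S3 = (-0.0930, -0.1611, -0.1229)
subtract pairs → two planes through P
linear system: -0.6221x+0.4330y = 0.0128−0.2457z; -0.5581x+-0.3222y = 0.0000−0.0000z
Cramer: x(z) = -0.0093+0.1791z;  y(z) = 0.0161-0.3102z
sphere 1 gives Az²+Bz+C=0 with A=1.1283, B=0.1657, C=-0.0249;  B²−4AC=0.1397;  roots -0.2391, 0.0922;  negative root z = -0.2391
x = -0.0521, y = 0.0903

(-0.0521, 0.0903, -0.2391)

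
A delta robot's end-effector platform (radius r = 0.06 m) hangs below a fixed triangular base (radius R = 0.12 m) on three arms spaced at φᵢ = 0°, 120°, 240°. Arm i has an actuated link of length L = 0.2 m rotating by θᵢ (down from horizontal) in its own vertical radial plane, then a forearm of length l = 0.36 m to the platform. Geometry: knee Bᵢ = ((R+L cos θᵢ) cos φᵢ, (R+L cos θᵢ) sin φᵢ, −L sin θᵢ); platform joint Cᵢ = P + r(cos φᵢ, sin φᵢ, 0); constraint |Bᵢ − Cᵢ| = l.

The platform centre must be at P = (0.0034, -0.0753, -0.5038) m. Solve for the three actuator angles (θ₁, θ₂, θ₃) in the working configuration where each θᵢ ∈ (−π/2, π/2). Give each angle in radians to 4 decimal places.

θ₁ = 1.1346, θ₂ = 1.3091, θ₃ = 0.9599

arm 1 (φ=0.0°): x'=0.0034, y'=-0.0753
  A cos θ + B sin θ = C:  0.0566·cos θ + -0.5038·sin θ = -0.4327
  √(A²+B²)=0.5070;  θ1 = -1.4589+2.5935 ≈ 1.1346
φ2=120.0° → target in arm frame (-0.0669, 0.0347)
  A=0.1269, B=-0.5038, C=(l²−L²−A²−y'²−z²)/(2L)=-0.4538
  θ2 = atan2(B,A) + arccos(C/0.5195) = 1.3091
φ3=240.0° → target in arm frame (0.0635, 0.0406)
  A cos θ + B sin θ = C:  -0.0035·cos θ + -0.5038·sin θ = -0.4147
  √(A²+B²)=0.5038;  θ3 = -1.5778+2.5376 ≈ 0.9599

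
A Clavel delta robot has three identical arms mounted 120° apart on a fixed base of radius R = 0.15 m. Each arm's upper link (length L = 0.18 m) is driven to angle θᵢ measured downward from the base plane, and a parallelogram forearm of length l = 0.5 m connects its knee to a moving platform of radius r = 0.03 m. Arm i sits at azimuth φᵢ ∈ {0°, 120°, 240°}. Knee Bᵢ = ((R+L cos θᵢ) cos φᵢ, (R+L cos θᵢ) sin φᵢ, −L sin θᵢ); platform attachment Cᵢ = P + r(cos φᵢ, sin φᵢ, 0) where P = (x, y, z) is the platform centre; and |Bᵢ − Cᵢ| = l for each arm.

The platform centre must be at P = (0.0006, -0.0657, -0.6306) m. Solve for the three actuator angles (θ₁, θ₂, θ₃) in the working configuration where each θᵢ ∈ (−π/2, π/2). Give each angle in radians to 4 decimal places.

arm 1 (φ=0.0°): x'=0.0006, y'=-0.0657
  A cos θ + B sin θ = C:  0.1194·cos θ + -0.6306·sin θ = -0.5517
  θ1 = atan2(B,A) + arccos(C/0.6418) = 1.2218
arm 2 (φ=120.0°): x'=-0.0572, y'=0.0323
  A cos θ + B sin θ = C:  0.1772·cos θ + -0.6306·sin θ = -0.5903
  γ=atan2(-0.6306,0.1772)=-1.2969;  ψ=arccos(-0.9012)=2.6932;  θ2=γ+ψ≈1.3964
rotate P by −φ3: (0.0566, 0.0334, -0.6306)
  A cos θ + B sin θ = C:  0.0634·cos θ + -0.6306·sin θ = -0.5144
  √(A²+B²)=0.6338;  θ3 = -1.4706+2.5178 ≈ 1.0472

θ₁ = 1.2218, θ₂ = 1.3964, θ₃ = 1.0472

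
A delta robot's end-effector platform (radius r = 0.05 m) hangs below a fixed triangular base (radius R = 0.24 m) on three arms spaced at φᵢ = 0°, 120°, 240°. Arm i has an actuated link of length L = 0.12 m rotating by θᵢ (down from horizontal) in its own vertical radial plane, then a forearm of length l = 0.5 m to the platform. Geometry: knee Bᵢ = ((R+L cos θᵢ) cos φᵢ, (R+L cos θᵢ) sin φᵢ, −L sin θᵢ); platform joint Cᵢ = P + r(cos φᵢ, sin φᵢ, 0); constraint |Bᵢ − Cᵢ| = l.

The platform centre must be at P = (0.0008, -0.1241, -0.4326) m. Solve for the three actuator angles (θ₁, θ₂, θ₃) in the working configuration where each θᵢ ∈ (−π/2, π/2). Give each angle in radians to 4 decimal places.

rotate P by −φ1: (0.0008, -0.1241, -0.4326)
  e−x'=0.1892;  (l²−L²−(e−x')²−y'²−z²)/2L = -0.0114
  γ=atan2(-0.4326,0.1892)=-1.1585;  ψ=arccos(-0.0242)=1.5950;  θ1=γ+ψ≈0.4365
arm 2 (φ=120.0°): x'=-0.1079, y'=0.0614
  e−x'=0.2979;  (l²−L²−(e−x')²−y'²−z²)/2L = -0.1835
  √(A²+B²)=0.5252;  θ2 = -0.9678+1.9277 ≈ 0.9599
rotate P by −φ3: (0.1071, 0.0627, -0.4326)
  e−x'=0.0829;  (l²−L²−(e−x')²−y'²−z²)/2L = 0.1568
  √(A²+B²)=0.4405;  θ3 = -1.3814+1.2067 ≈ -0.1747

θ₁ = 0.4365, θ₂ = 0.9599, θ₃ = -0.1747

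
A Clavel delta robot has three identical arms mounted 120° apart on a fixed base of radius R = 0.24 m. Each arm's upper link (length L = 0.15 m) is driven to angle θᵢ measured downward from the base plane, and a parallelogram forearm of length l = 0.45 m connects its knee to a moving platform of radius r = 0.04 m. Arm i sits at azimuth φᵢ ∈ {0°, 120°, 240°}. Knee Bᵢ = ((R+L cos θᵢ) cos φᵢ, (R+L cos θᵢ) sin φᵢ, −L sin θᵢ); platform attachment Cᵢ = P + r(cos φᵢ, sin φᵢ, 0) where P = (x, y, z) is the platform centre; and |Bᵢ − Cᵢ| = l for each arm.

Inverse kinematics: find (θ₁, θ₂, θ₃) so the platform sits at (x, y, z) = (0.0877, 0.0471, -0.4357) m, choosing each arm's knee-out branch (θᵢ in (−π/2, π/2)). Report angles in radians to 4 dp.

θ₁ = 0.4360, θ₂ = 0.8726, θ₃ = 1.2216

rotate P by −φ1: (0.0877, 0.0471, -0.4357)
  e−x'=0.1123;  (l²−L²−(e−x')²−y'²−z²)/2L = -0.0822
  γ=atan2(-0.4357,0.1123)=-1.3185;  ψ=arccos(-0.1827)=1.7546;  θ1=γ+ψ≈0.4360
φ2=120.0° → target in arm frame (-0.0031, -0.0995)
  e−x'=0.2031;  (l²−L²−(e−x')²−y'²−z²)/2L = -0.2032
  γ=atan2(-0.4357,0.2031)=-1.1347;  ψ=arccos(-0.4228)=2.0073;  θ2=γ+ψ≈0.8726
arm 3 (φ=240.0°): x'=-0.0846, y'=0.0524
  e−x'=0.2846;  (l²−L²−(e−x')²−y'²−z²)/2L = -0.3120
  √(A²+B²)=0.5204;  θ3 = -0.9921+2.2137 ≈ 1.2216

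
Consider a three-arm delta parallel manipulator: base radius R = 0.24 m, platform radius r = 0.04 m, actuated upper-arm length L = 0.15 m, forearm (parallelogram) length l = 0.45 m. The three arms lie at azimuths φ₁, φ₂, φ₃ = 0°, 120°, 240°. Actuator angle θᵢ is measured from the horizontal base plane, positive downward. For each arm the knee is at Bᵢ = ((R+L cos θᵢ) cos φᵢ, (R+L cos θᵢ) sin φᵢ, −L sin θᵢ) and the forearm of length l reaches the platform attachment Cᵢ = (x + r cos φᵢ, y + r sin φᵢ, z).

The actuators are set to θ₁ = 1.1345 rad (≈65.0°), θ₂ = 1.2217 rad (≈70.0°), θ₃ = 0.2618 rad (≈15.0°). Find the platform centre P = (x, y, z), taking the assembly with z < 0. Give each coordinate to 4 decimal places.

(-0.0537, -0.1170, -0.4330)

φ1=0.0°: virtual centre (0.2634, 0.0000, -0.1359), radius l
φ2=120.0°: virtual centre (-0.1257, 0.2176, -0.1410), radius l
arm 3 at φ=240.0°: (R−r)+L cos θ3 = 0.3449;  centre 3 = (-0.1724, -0.2987, -0.0388)
eliminate P² terms by subtracting sphere 1 from 2 and 3
plane₁₂: -0.7781x+0.4353y+-0.0100z = -0.0048
det = 0.8442;  x = -0.0134+0.0931z,  y = -0.0350+0.1894z
sphere 1 gives Az²+Bz+C=0 with A=1.0445, B=0.2071, C=-0.1062;  B²−4AC=0.4865;  roots -0.4330, 0.2348;  negative root z = -0.4330
x = -0.0537, y = -0.1170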